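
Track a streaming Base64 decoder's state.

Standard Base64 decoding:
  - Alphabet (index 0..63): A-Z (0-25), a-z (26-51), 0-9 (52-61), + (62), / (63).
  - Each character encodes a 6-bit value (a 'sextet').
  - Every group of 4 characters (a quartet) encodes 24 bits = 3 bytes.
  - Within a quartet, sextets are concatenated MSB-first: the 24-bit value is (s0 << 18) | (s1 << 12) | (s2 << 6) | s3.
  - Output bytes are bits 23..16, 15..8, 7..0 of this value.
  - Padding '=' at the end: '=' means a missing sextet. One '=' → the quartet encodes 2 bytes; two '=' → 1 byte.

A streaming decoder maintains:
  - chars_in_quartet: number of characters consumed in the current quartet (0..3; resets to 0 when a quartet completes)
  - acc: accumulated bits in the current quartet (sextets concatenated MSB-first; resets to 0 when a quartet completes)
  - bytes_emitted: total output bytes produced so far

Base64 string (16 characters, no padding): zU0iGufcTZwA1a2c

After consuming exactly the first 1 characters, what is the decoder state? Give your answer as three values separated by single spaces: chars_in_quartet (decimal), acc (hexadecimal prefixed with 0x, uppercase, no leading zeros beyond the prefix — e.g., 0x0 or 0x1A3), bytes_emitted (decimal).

After char 0 ('z'=51): chars_in_quartet=1 acc=0x33 bytes_emitted=0

Answer: 1 0x33 0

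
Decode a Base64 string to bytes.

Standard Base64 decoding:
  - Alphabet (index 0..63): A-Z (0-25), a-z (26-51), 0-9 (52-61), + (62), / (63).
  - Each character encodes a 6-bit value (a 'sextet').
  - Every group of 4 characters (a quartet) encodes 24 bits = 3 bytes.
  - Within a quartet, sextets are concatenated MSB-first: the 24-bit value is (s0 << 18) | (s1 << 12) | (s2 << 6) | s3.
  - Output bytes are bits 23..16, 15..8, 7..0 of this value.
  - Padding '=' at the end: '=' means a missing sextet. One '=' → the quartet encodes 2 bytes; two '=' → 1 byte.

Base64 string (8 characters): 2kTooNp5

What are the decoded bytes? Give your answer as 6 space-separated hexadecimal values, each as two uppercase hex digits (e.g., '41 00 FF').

Answer: DA 44 E8 A0 DA 79

Derivation:
After char 0 ('2'=54): chars_in_quartet=1 acc=0x36 bytes_emitted=0
After char 1 ('k'=36): chars_in_quartet=2 acc=0xDA4 bytes_emitted=0
After char 2 ('T'=19): chars_in_quartet=3 acc=0x36913 bytes_emitted=0
After char 3 ('o'=40): chars_in_quartet=4 acc=0xDA44E8 -> emit DA 44 E8, reset; bytes_emitted=3
After char 4 ('o'=40): chars_in_quartet=1 acc=0x28 bytes_emitted=3
After char 5 ('N'=13): chars_in_quartet=2 acc=0xA0D bytes_emitted=3
After char 6 ('p'=41): chars_in_quartet=3 acc=0x28369 bytes_emitted=3
After char 7 ('5'=57): chars_in_quartet=4 acc=0xA0DA79 -> emit A0 DA 79, reset; bytes_emitted=6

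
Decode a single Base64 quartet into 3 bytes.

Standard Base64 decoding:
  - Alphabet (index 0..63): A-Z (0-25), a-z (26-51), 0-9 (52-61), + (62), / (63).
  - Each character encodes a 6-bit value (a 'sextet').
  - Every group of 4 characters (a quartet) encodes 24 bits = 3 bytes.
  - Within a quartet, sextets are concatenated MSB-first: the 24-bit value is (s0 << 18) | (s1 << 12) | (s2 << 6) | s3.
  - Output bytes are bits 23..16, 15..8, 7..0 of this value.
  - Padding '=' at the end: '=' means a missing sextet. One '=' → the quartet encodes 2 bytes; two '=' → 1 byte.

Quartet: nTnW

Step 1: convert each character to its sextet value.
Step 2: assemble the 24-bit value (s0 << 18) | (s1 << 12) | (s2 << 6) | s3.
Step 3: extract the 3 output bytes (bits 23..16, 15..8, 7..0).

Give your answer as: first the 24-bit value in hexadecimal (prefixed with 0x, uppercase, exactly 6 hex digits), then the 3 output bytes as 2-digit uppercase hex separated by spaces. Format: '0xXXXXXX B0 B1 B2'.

Sextets: n=39, T=19, n=39, W=22
24-bit: (39<<18) | (19<<12) | (39<<6) | 22
      = 0x9C0000 | 0x013000 | 0x0009C0 | 0x000016
      = 0x9D39D6
Bytes: (v>>16)&0xFF=9D, (v>>8)&0xFF=39, v&0xFF=D6

Answer: 0x9D39D6 9D 39 D6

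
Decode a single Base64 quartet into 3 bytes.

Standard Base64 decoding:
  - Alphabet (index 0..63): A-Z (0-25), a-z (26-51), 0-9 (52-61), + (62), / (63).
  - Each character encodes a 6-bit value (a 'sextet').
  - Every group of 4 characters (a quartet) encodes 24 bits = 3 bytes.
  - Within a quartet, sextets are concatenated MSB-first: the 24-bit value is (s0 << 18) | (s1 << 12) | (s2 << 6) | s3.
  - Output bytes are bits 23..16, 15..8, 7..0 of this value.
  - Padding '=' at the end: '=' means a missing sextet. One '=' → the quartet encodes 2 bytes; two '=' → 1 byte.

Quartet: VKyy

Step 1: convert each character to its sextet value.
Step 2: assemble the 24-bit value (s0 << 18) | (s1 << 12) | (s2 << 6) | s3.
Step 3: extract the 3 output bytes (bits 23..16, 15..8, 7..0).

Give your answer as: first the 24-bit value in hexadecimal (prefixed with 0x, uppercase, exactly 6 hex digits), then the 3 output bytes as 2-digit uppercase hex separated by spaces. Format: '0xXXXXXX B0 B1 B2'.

Sextets: V=21, K=10, y=50, y=50
24-bit: (21<<18) | (10<<12) | (50<<6) | 50
      = 0x540000 | 0x00A000 | 0x000C80 | 0x000032
      = 0x54ACB2
Bytes: (v>>16)&0xFF=54, (v>>8)&0xFF=AC, v&0xFF=B2

Answer: 0x54ACB2 54 AC B2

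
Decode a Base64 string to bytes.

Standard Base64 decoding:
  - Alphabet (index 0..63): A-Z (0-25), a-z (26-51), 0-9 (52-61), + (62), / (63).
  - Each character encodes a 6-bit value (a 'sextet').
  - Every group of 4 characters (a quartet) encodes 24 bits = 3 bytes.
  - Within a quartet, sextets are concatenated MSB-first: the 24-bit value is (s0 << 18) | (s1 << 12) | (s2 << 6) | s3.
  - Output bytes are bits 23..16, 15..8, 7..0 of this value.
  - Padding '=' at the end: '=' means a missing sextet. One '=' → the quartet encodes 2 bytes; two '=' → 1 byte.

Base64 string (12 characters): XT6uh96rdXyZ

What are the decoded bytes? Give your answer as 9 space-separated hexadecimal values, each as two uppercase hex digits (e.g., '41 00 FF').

Answer: 5D 3E AE 87 DE AB 75 7C 99

Derivation:
After char 0 ('X'=23): chars_in_quartet=1 acc=0x17 bytes_emitted=0
After char 1 ('T'=19): chars_in_quartet=2 acc=0x5D3 bytes_emitted=0
After char 2 ('6'=58): chars_in_quartet=3 acc=0x174FA bytes_emitted=0
After char 3 ('u'=46): chars_in_quartet=4 acc=0x5D3EAE -> emit 5D 3E AE, reset; bytes_emitted=3
After char 4 ('h'=33): chars_in_quartet=1 acc=0x21 bytes_emitted=3
After char 5 ('9'=61): chars_in_quartet=2 acc=0x87D bytes_emitted=3
After char 6 ('6'=58): chars_in_quartet=3 acc=0x21F7A bytes_emitted=3
After char 7 ('r'=43): chars_in_quartet=4 acc=0x87DEAB -> emit 87 DE AB, reset; bytes_emitted=6
After char 8 ('d'=29): chars_in_quartet=1 acc=0x1D bytes_emitted=6
After char 9 ('X'=23): chars_in_quartet=2 acc=0x757 bytes_emitted=6
After char 10 ('y'=50): chars_in_quartet=3 acc=0x1D5F2 bytes_emitted=6
After char 11 ('Z'=25): chars_in_quartet=4 acc=0x757C99 -> emit 75 7C 99, reset; bytes_emitted=9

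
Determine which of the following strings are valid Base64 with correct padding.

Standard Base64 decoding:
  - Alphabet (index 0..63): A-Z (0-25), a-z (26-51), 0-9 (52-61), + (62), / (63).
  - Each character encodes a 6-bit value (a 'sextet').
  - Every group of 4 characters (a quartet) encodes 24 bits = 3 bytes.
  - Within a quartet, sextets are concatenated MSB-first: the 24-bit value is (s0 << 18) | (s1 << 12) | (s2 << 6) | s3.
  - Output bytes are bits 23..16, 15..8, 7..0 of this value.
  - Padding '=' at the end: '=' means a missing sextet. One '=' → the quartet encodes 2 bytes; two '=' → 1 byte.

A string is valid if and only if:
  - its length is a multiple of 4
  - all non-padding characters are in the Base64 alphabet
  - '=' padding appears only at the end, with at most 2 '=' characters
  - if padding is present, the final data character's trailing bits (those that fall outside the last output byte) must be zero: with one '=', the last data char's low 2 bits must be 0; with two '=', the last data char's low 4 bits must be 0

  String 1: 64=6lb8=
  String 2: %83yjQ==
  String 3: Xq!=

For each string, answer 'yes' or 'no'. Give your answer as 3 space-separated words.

String 1: '64=6lb8=' → invalid (bad char(s): ['=']; '=' in middle)
String 2: '%83yjQ==' → invalid (bad char(s): ['%'])
String 3: 'Xq!=' → invalid (bad char(s): ['!'])

Answer: no no no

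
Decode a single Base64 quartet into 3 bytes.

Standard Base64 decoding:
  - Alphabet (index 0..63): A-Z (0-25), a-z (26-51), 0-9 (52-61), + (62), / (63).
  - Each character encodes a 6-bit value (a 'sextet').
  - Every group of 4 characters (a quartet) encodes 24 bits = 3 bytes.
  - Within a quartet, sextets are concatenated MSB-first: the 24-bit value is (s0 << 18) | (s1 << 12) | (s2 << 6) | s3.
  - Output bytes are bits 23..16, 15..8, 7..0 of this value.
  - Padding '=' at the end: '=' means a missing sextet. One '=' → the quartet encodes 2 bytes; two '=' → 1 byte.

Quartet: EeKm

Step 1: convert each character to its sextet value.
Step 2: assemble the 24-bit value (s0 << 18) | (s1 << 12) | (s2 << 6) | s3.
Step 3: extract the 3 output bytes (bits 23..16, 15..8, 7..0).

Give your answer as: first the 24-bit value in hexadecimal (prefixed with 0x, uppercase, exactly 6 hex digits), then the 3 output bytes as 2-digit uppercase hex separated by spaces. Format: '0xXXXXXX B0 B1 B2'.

Answer: 0x11E2A6 11 E2 A6

Derivation:
Sextets: E=4, e=30, K=10, m=38
24-bit: (4<<18) | (30<<12) | (10<<6) | 38
      = 0x100000 | 0x01E000 | 0x000280 | 0x000026
      = 0x11E2A6
Bytes: (v>>16)&0xFF=11, (v>>8)&0xFF=E2, v&0xFF=A6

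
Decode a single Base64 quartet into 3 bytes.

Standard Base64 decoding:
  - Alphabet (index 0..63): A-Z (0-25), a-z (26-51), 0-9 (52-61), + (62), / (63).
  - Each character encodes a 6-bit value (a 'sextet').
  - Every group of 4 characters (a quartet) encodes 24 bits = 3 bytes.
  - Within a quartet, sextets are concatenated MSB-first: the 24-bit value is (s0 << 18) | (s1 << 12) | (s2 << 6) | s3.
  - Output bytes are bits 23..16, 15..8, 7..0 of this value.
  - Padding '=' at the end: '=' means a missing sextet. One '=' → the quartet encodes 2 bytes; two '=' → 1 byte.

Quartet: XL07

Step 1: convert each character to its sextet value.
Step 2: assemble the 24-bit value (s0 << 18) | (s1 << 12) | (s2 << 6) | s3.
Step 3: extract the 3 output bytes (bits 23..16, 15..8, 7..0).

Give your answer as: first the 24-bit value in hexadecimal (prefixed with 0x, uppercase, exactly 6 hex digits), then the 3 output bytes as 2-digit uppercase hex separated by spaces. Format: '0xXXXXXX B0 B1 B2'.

Sextets: X=23, L=11, 0=52, 7=59
24-bit: (23<<18) | (11<<12) | (52<<6) | 59
      = 0x5C0000 | 0x00B000 | 0x000D00 | 0x00003B
      = 0x5CBD3B
Bytes: (v>>16)&0xFF=5C, (v>>8)&0xFF=BD, v&0xFF=3B

Answer: 0x5CBD3B 5C BD 3B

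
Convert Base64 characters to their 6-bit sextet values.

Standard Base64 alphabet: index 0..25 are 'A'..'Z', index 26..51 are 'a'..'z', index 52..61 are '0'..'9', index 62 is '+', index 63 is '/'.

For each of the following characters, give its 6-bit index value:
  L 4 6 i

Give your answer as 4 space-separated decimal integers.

'L': A..Z range, ord('L') − ord('A') = 11
'4': 0..9 range, 52 + ord('4') − ord('0') = 56
'6': 0..9 range, 52 + ord('6') − ord('0') = 58
'i': a..z range, 26 + ord('i') − ord('a') = 34

Answer: 11 56 58 34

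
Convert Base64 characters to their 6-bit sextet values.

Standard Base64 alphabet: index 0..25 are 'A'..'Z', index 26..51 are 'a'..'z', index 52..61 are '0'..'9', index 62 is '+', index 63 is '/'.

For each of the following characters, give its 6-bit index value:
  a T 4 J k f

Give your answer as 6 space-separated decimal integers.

'a': a..z range, 26 + ord('a') − ord('a') = 26
'T': A..Z range, ord('T') − ord('A') = 19
'4': 0..9 range, 52 + ord('4') − ord('0') = 56
'J': A..Z range, ord('J') − ord('A') = 9
'k': a..z range, 26 + ord('k') − ord('a') = 36
'f': a..z range, 26 + ord('f') − ord('a') = 31

Answer: 26 19 56 9 36 31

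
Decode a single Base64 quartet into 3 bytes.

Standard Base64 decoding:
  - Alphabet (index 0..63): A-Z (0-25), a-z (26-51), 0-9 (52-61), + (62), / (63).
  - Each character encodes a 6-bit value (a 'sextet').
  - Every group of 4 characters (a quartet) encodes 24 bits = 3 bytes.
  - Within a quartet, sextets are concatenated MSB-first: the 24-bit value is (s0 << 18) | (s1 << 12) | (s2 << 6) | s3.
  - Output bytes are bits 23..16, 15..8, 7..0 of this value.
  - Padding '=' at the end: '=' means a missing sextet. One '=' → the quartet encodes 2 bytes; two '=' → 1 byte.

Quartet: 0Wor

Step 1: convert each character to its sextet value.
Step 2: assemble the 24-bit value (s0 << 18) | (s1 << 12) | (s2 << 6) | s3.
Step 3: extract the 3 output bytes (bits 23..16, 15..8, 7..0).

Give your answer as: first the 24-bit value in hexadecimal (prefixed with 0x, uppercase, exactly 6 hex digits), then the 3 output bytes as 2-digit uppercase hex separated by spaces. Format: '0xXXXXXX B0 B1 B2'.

Answer: 0xD16A2B D1 6A 2B

Derivation:
Sextets: 0=52, W=22, o=40, r=43
24-bit: (52<<18) | (22<<12) | (40<<6) | 43
      = 0xD00000 | 0x016000 | 0x000A00 | 0x00002B
      = 0xD16A2B
Bytes: (v>>16)&0xFF=D1, (v>>8)&0xFF=6A, v&0xFF=2B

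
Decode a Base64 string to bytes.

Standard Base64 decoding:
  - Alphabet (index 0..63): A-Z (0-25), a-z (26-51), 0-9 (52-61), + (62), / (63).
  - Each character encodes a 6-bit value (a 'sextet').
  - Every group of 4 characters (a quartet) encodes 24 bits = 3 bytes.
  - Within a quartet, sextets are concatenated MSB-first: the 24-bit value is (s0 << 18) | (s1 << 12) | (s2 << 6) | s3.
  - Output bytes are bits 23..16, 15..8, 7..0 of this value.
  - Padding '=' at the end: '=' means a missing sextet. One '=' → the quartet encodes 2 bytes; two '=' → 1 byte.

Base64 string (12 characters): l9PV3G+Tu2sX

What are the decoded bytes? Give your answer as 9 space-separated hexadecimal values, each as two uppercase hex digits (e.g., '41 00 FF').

Answer: 97 D3 D5 DC 6F 93 BB 6B 17

Derivation:
After char 0 ('l'=37): chars_in_quartet=1 acc=0x25 bytes_emitted=0
After char 1 ('9'=61): chars_in_quartet=2 acc=0x97D bytes_emitted=0
After char 2 ('P'=15): chars_in_quartet=3 acc=0x25F4F bytes_emitted=0
After char 3 ('V'=21): chars_in_quartet=4 acc=0x97D3D5 -> emit 97 D3 D5, reset; bytes_emitted=3
After char 4 ('3'=55): chars_in_quartet=1 acc=0x37 bytes_emitted=3
After char 5 ('G'=6): chars_in_quartet=2 acc=0xDC6 bytes_emitted=3
After char 6 ('+'=62): chars_in_quartet=3 acc=0x371BE bytes_emitted=3
After char 7 ('T'=19): chars_in_quartet=4 acc=0xDC6F93 -> emit DC 6F 93, reset; bytes_emitted=6
After char 8 ('u'=46): chars_in_quartet=1 acc=0x2E bytes_emitted=6
After char 9 ('2'=54): chars_in_quartet=2 acc=0xBB6 bytes_emitted=6
After char 10 ('s'=44): chars_in_quartet=3 acc=0x2EDAC bytes_emitted=6
After char 11 ('X'=23): chars_in_quartet=4 acc=0xBB6B17 -> emit BB 6B 17, reset; bytes_emitted=9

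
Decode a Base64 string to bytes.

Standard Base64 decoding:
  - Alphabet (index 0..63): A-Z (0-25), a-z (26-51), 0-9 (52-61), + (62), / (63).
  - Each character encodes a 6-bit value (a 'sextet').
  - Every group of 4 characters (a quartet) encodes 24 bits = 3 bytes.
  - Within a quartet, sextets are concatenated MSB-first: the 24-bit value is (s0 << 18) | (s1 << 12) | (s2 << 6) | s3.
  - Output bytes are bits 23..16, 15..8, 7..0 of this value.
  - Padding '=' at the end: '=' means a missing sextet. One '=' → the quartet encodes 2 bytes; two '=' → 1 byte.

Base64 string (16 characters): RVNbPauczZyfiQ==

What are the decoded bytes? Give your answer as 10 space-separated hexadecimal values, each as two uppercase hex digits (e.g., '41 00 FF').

After char 0 ('R'=17): chars_in_quartet=1 acc=0x11 bytes_emitted=0
After char 1 ('V'=21): chars_in_quartet=2 acc=0x455 bytes_emitted=0
After char 2 ('N'=13): chars_in_quartet=3 acc=0x1154D bytes_emitted=0
After char 3 ('b'=27): chars_in_quartet=4 acc=0x45535B -> emit 45 53 5B, reset; bytes_emitted=3
After char 4 ('P'=15): chars_in_quartet=1 acc=0xF bytes_emitted=3
After char 5 ('a'=26): chars_in_quartet=2 acc=0x3DA bytes_emitted=3
After char 6 ('u'=46): chars_in_quartet=3 acc=0xF6AE bytes_emitted=3
After char 7 ('c'=28): chars_in_quartet=4 acc=0x3DAB9C -> emit 3D AB 9C, reset; bytes_emitted=6
After char 8 ('z'=51): chars_in_quartet=1 acc=0x33 bytes_emitted=6
After char 9 ('Z'=25): chars_in_quartet=2 acc=0xCD9 bytes_emitted=6
After char 10 ('y'=50): chars_in_quartet=3 acc=0x33672 bytes_emitted=6
After char 11 ('f'=31): chars_in_quartet=4 acc=0xCD9C9F -> emit CD 9C 9F, reset; bytes_emitted=9
After char 12 ('i'=34): chars_in_quartet=1 acc=0x22 bytes_emitted=9
After char 13 ('Q'=16): chars_in_quartet=2 acc=0x890 bytes_emitted=9
Padding '==': partial quartet acc=0x890 -> emit 89; bytes_emitted=10

Answer: 45 53 5B 3D AB 9C CD 9C 9F 89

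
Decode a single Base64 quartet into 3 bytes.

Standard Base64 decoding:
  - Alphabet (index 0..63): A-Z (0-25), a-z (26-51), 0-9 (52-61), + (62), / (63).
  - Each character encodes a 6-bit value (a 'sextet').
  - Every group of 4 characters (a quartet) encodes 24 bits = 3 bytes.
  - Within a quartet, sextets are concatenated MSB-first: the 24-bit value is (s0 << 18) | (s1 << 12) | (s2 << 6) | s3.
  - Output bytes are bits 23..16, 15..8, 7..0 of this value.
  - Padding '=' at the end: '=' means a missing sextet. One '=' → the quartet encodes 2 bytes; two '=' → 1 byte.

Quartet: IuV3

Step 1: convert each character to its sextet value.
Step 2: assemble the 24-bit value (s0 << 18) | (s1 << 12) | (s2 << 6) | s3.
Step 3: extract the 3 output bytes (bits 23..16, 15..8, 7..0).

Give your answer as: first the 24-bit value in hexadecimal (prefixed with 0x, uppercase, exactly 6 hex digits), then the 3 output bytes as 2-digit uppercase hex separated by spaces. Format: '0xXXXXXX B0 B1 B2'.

Sextets: I=8, u=46, V=21, 3=55
24-bit: (8<<18) | (46<<12) | (21<<6) | 55
      = 0x200000 | 0x02E000 | 0x000540 | 0x000037
      = 0x22E577
Bytes: (v>>16)&0xFF=22, (v>>8)&0xFF=E5, v&0xFF=77

Answer: 0x22E577 22 E5 77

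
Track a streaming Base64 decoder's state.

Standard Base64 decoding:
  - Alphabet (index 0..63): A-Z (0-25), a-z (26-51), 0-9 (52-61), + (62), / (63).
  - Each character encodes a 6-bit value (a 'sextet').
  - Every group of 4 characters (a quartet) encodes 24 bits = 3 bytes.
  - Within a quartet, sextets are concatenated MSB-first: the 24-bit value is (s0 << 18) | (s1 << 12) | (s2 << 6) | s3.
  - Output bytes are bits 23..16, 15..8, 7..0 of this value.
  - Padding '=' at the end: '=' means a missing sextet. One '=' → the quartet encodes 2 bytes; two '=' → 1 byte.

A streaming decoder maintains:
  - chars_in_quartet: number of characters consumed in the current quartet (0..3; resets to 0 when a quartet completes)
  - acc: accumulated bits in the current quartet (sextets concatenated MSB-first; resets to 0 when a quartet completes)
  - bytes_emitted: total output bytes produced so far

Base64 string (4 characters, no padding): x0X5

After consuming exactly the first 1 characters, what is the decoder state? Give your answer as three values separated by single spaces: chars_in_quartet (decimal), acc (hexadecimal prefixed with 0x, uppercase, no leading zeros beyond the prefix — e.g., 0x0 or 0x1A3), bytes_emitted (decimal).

Answer: 1 0x31 0

Derivation:
After char 0 ('x'=49): chars_in_quartet=1 acc=0x31 bytes_emitted=0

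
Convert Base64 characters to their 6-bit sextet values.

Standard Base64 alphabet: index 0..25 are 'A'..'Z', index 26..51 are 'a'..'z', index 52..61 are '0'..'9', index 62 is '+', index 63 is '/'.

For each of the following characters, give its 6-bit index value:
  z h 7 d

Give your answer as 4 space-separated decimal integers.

Answer: 51 33 59 29

Derivation:
'z': a..z range, 26 + ord('z') − ord('a') = 51
'h': a..z range, 26 + ord('h') − ord('a') = 33
'7': 0..9 range, 52 + ord('7') − ord('0') = 59
'd': a..z range, 26 + ord('d') − ord('a') = 29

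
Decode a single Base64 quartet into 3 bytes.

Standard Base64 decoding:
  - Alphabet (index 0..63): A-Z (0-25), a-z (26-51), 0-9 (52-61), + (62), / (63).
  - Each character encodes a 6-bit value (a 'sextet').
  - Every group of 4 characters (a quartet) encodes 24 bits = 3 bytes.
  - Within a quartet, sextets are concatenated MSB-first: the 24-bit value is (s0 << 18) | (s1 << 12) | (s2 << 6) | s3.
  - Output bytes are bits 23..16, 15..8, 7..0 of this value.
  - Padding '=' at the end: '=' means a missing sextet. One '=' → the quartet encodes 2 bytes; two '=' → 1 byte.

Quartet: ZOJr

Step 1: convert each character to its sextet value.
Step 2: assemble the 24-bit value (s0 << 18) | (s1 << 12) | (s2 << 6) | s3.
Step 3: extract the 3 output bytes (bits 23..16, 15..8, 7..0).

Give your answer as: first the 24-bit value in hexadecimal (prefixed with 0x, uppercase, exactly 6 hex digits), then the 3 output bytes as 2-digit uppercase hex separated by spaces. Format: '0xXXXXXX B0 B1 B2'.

Answer: 0x64E26B 64 E2 6B

Derivation:
Sextets: Z=25, O=14, J=9, r=43
24-bit: (25<<18) | (14<<12) | (9<<6) | 43
      = 0x640000 | 0x00E000 | 0x000240 | 0x00002B
      = 0x64E26B
Bytes: (v>>16)&0xFF=64, (v>>8)&0xFF=E2, v&0xFF=6B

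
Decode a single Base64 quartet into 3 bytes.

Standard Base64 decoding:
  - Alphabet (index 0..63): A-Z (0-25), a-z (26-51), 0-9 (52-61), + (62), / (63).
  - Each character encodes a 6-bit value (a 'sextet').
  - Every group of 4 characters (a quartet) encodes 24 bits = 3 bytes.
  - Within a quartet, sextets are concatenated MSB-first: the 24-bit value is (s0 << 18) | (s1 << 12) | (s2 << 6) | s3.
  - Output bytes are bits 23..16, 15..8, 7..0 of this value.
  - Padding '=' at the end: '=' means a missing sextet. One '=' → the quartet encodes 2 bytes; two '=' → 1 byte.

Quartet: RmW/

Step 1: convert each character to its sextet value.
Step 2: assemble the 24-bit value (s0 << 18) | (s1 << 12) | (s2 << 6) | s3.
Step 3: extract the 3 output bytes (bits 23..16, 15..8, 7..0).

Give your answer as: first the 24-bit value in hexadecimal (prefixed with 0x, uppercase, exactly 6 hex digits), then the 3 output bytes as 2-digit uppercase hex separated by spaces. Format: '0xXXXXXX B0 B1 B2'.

Sextets: R=17, m=38, W=22, /=63
24-bit: (17<<18) | (38<<12) | (22<<6) | 63
      = 0x440000 | 0x026000 | 0x000580 | 0x00003F
      = 0x4665BF
Bytes: (v>>16)&0xFF=46, (v>>8)&0xFF=65, v&0xFF=BF

Answer: 0x4665BF 46 65 BF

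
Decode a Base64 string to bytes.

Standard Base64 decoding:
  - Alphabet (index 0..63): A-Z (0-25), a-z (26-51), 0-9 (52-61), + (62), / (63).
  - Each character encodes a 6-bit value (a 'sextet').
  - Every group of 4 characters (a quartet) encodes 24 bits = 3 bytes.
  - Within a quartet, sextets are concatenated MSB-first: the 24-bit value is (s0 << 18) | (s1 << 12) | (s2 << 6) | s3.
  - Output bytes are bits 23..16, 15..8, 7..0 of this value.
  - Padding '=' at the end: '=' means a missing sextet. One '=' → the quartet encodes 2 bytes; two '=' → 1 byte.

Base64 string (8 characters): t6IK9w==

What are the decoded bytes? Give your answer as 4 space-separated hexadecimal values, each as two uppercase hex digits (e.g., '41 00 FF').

Answer: B7 A2 0A F7

Derivation:
After char 0 ('t'=45): chars_in_quartet=1 acc=0x2D bytes_emitted=0
After char 1 ('6'=58): chars_in_quartet=2 acc=0xB7A bytes_emitted=0
After char 2 ('I'=8): chars_in_quartet=3 acc=0x2DE88 bytes_emitted=0
After char 3 ('K'=10): chars_in_quartet=4 acc=0xB7A20A -> emit B7 A2 0A, reset; bytes_emitted=3
After char 4 ('9'=61): chars_in_quartet=1 acc=0x3D bytes_emitted=3
After char 5 ('w'=48): chars_in_quartet=2 acc=0xF70 bytes_emitted=3
Padding '==': partial quartet acc=0xF70 -> emit F7; bytes_emitted=4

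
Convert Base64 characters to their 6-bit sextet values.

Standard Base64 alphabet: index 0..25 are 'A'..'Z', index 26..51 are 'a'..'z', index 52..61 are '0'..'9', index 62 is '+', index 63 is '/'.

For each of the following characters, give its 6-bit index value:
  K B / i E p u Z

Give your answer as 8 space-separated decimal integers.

'K': A..Z range, ord('K') − ord('A') = 10
'B': A..Z range, ord('B') − ord('A') = 1
'/': index 63
'i': a..z range, 26 + ord('i') − ord('a') = 34
'E': A..Z range, ord('E') − ord('A') = 4
'p': a..z range, 26 + ord('p') − ord('a') = 41
'u': a..z range, 26 + ord('u') − ord('a') = 46
'Z': A..Z range, ord('Z') − ord('A') = 25

Answer: 10 1 63 34 4 41 46 25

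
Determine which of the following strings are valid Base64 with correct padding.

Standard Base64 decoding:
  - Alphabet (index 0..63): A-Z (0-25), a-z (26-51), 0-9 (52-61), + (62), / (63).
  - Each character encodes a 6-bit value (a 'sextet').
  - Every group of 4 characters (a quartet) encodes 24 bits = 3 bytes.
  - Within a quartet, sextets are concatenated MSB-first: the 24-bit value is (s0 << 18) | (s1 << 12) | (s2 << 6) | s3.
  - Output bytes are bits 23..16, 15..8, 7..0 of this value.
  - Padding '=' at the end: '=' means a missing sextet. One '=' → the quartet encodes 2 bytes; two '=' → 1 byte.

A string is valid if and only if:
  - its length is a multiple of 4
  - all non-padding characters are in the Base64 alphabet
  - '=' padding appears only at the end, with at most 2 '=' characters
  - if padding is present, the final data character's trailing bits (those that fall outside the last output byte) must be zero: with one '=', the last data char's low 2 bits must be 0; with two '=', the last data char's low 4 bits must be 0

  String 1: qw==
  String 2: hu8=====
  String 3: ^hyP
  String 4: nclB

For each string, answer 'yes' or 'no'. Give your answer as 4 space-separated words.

Answer: yes no no yes

Derivation:
String 1: 'qw==' → valid
String 2: 'hu8=====' → invalid (5 pad chars (max 2))
String 3: '^hyP' → invalid (bad char(s): ['^'])
String 4: 'nclB' → valid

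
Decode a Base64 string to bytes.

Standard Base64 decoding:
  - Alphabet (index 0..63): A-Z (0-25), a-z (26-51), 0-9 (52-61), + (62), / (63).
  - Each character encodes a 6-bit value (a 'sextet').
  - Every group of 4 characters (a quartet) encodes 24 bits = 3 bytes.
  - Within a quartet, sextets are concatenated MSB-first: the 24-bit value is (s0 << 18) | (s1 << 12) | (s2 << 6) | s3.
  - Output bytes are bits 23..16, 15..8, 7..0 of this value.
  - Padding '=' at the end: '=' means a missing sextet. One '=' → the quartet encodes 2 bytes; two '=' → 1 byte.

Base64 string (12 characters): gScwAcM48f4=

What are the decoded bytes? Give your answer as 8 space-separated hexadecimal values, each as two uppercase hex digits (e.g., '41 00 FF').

Answer: 81 27 30 01 C3 38 F1 FE

Derivation:
After char 0 ('g'=32): chars_in_quartet=1 acc=0x20 bytes_emitted=0
After char 1 ('S'=18): chars_in_quartet=2 acc=0x812 bytes_emitted=0
After char 2 ('c'=28): chars_in_quartet=3 acc=0x2049C bytes_emitted=0
After char 3 ('w'=48): chars_in_quartet=4 acc=0x812730 -> emit 81 27 30, reset; bytes_emitted=3
After char 4 ('A'=0): chars_in_quartet=1 acc=0x0 bytes_emitted=3
After char 5 ('c'=28): chars_in_quartet=2 acc=0x1C bytes_emitted=3
After char 6 ('M'=12): chars_in_quartet=3 acc=0x70C bytes_emitted=3
After char 7 ('4'=56): chars_in_quartet=4 acc=0x1C338 -> emit 01 C3 38, reset; bytes_emitted=6
After char 8 ('8'=60): chars_in_quartet=1 acc=0x3C bytes_emitted=6
After char 9 ('f'=31): chars_in_quartet=2 acc=0xF1F bytes_emitted=6
After char 10 ('4'=56): chars_in_quartet=3 acc=0x3C7F8 bytes_emitted=6
Padding '=': partial quartet acc=0x3C7F8 -> emit F1 FE; bytes_emitted=8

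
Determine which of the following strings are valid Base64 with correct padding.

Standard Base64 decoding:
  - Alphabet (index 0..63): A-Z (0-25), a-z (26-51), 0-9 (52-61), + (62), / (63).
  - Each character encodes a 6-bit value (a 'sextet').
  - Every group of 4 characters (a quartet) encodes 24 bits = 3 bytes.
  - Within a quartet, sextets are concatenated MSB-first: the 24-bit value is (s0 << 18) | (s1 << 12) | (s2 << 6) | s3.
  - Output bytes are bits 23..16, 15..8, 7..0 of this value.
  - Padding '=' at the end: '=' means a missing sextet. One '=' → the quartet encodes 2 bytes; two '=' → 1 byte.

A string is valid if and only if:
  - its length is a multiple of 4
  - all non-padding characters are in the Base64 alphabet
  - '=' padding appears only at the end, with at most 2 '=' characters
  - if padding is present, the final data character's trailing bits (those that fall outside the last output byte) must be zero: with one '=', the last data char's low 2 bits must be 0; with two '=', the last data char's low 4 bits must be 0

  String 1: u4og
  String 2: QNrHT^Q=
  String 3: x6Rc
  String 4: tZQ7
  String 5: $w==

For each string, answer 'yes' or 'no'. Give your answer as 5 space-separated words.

Answer: yes no yes yes no

Derivation:
String 1: 'u4og' → valid
String 2: 'QNrHT^Q=' → invalid (bad char(s): ['^'])
String 3: 'x6Rc' → valid
String 4: 'tZQ7' → valid
String 5: '$w==' → invalid (bad char(s): ['$'])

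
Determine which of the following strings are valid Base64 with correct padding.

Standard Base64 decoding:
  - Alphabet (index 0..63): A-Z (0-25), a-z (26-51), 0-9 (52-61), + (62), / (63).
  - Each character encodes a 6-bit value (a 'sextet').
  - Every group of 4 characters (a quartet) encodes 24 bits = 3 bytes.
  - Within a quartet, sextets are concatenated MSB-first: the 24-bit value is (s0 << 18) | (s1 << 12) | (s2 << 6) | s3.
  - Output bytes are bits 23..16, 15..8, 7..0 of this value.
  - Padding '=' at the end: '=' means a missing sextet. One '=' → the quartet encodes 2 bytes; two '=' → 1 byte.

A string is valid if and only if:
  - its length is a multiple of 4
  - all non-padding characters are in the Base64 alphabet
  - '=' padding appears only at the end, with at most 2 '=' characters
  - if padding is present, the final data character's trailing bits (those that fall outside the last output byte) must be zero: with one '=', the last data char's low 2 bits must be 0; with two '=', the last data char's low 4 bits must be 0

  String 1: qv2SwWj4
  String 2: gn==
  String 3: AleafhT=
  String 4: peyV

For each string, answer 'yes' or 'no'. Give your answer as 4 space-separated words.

String 1: 'qv2SwWj4' → valid
String 2: 'gn==' → invalid (bad trailing bits)
String 3: 'AleafhT=' → invalid (bad trailing bits)
String 4: 'peyV' → valid

Answer: yes no no yes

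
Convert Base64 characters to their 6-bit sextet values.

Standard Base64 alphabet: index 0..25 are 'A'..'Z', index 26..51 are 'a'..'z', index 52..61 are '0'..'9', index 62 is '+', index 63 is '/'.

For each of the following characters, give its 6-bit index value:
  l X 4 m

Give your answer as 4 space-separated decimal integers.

Answer: 37 23 56 38

Derivation:
'l': a..z range, 26 + ord('l') − ord('a') = 37
'X': A..Z range, ord('X') − ord('A') = 23
'4': 0..9 range, 52 + ord('4') − ord('0') = 56
'm': a..z range, 26 + ord('m') − ord('a') = 38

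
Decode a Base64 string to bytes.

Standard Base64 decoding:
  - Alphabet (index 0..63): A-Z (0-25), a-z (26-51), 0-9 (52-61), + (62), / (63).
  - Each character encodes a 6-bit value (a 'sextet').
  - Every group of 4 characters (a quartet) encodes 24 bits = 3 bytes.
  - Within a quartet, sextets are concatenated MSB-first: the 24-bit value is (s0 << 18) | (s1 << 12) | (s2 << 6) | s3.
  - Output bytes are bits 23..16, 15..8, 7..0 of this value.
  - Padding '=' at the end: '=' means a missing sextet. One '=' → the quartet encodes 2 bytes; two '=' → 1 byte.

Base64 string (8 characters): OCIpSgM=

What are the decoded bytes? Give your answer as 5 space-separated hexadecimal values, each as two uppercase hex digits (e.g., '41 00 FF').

Answer: 38 22 29 4A 03

Derivation:
After char 0 ('O'=14): chars_in_quartet=1 acc=0xE bytes_emitted=0
After char 1 ('C'=2): chars_in_quartet=2 acc=0x382 bytes_emitted=0
After char 2 ('I'=8): chars_in_quartet=3 acc=0xE088 bytes_emitted=0
After char 3 ('p'=41): chars_in_quartet=4 acc=0x382229 -> emit 38 22 29, reset; bytes_emitted=3
After char 4 ('S'=18): chars_in_quartet=1 acc=0x12 bytes_emitted=3
After char 5 ('g'=32): chars_in_quartet=2 acc=0x4A0 bytes_emitted=3
After char 6 ('M'=12): chars_in_quartet=3 acc=0x1280C bytes_emitted=3
Padding '=': partial quartet acc=0x1280C -> emit 4A 03; bytes_emitted=5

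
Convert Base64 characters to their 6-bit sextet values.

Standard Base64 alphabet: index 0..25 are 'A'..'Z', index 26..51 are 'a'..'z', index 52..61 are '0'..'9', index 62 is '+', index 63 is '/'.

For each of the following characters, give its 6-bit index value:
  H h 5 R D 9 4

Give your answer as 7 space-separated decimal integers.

Answer: 7 33 57 17 3 61 56

Derivation:
'H': A..Z range, ord('H') − ord('A') = 7
'h': a..z range, 26 + ord('h') − ord('a') = 33
'5': 0..9 range, 52 + ord('5') − ord('0') = 57
'R': A..Z range, ord('R') − ord('A') = 17
'D': A..Z range, ord('D') − ord('A') = 3
'9': 0..9 range, 52 + ord('9') − ord('0') = 61
'4': 0..9 range, 52 + ord('4') − ord('0') = 56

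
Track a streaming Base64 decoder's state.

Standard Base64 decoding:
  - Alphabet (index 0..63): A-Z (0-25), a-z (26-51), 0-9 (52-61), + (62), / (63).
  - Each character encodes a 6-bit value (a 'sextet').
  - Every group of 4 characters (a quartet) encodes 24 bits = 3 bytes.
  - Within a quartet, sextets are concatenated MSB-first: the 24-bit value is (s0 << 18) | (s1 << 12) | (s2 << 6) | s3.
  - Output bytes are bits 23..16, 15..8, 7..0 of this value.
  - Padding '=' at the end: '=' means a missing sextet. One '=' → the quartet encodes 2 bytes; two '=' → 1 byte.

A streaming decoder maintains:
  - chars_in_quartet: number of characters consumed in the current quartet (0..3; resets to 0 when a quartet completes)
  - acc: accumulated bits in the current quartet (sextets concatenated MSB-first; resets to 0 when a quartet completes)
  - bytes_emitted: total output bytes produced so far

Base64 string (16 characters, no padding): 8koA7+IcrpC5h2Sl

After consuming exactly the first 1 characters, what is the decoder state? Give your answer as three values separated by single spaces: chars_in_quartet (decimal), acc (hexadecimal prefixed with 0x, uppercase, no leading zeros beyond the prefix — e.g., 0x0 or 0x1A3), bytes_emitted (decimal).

After char 0 ('8'=60): chars_in_quartet=1 acc=0x3C bytes_emitted=0

Answer: 1 0x3C 0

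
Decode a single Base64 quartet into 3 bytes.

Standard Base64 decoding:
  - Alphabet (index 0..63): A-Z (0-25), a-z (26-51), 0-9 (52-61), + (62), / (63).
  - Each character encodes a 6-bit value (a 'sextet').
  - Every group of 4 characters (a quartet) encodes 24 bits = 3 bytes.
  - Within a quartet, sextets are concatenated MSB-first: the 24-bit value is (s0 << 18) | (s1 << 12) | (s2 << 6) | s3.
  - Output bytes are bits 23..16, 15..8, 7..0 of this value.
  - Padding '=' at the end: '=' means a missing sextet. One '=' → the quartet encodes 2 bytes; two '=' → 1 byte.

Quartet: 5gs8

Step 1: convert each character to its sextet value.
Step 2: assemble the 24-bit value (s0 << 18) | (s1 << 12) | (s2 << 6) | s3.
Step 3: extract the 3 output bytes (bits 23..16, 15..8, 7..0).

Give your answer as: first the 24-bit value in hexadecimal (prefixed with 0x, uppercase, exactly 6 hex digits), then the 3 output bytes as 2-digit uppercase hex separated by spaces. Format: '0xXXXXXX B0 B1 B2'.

Answer: 0xE60B3C E6 0B 3C

Derivation:
Sextets: 5=57, g=32, s=44, 8=60
24-bit: (57<<18) | (32<<12) | (44<<6) | 60
      = 0xE40000 | 0x020000 | 0x000B00 | 0x00003C
      = 0xE60B3C
Bytes: (v>>16)&0xFF=E6, (v>>8)&0xFF=0B, v&0xFF=3C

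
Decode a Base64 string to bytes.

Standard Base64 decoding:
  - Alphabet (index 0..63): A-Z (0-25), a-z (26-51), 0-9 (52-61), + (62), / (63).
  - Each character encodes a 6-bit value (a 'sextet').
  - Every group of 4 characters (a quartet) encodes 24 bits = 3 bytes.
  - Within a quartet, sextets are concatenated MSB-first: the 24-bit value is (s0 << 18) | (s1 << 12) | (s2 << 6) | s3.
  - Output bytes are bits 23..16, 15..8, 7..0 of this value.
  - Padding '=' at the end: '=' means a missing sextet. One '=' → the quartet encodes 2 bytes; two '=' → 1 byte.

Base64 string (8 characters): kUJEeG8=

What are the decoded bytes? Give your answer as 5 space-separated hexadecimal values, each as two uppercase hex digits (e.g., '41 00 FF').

Answer: 91 42 44 78 6F

Derivation:
After char 0 ('k'=36): chars_in_quartet=1 acc=0x24 bytes_emitted=0
After char 1 ('U'=20): chars_in_quartet=2 acc=0x914 bytes_emitted=0
After char 2 ('J'=9): chars_in_quartet=3 acc=0x24509 bytes_emitted=0
After char 3 ('E'=4): chars_in_quartet=4 acc=0x914244 -> emit 91 42 44, reset; bytes_emitted=3
After char 4 ('e'=30): chars_in_quartet=1 acc=0x1E bytes_emitted=3
After char 5 ('G'=6): chars_in_quartet=2 acc=0x786 bytes_emitted=3
After char 6 ('8'=60): chars_in_quartet=3 acc=0x1E1BC bytes_emitted=3
Padding '=': partial quartet acc=0x1E1BC -> emit 78 6F; bytes_emitted=5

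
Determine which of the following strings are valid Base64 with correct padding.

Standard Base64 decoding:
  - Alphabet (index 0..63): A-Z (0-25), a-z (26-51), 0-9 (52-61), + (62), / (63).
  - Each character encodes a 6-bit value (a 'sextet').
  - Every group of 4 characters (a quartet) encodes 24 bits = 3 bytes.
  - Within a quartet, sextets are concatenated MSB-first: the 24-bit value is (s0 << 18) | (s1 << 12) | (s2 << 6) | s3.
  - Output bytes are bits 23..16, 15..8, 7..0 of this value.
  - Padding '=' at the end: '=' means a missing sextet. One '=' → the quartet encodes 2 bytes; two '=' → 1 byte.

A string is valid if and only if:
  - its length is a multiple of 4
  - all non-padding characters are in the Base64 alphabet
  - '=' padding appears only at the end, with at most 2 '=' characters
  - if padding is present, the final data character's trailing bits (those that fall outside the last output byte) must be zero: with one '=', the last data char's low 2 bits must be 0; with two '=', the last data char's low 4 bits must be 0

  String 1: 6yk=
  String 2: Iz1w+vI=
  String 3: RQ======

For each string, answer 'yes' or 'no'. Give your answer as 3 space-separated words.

Answer: yes yes no

Derivation:
String 1: '6yk=' → valid
String 2: 'Iz1w+vI=' → valid
String 3: 'RQ======' → invalid (6 pad chars (max 2))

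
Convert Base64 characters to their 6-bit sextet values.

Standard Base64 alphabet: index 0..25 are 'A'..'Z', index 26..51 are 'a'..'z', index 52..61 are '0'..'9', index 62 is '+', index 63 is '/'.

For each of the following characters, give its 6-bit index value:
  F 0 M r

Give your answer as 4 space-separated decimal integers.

Answer: 5 52 12 43

Derivation:
'F': A..Z range, ord('F') − ord('A') = 5
'0': 0..9 range, 52 + ord('0') − ord('0') = 52
'M': A..Z range, ord('M') − ord('A') = 12
'r': a..z range, 26 + ord('r') − ord('a') = 43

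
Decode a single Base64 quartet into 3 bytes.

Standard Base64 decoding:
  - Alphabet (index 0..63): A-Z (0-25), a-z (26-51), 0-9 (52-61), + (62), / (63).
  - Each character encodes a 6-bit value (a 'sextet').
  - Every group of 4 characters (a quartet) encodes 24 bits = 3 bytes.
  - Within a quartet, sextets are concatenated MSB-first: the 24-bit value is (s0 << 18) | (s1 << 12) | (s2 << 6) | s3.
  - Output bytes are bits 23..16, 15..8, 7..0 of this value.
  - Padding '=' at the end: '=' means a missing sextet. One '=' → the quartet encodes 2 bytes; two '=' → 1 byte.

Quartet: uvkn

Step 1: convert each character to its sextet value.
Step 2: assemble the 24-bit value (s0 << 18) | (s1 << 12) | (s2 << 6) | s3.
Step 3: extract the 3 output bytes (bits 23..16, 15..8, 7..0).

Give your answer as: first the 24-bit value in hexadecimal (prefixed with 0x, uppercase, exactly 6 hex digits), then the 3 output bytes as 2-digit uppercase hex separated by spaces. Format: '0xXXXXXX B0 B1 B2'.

Answer: 0xBAF927 BA F9 27

Derivation:
Sextets: u=46, v=47, k=36, n=39
24-bit: (46<<18) | (47<<12) | (36<<6) | 39
      = 0xB80000 | 0x02F000 | 0x000900 | 0x000027
      = 0xBAF927
Bytes: (v>>16)&0xFF=BA, (v>>8)&0xFF=F9, v&0xFF=27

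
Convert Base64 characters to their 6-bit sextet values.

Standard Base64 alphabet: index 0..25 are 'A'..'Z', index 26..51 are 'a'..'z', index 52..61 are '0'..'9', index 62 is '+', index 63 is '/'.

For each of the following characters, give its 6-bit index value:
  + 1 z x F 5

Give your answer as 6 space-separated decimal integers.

Answer: 62 53 51 49 5 57

Derivation:
'+': index 62
'1': 0..9 range, 52 + ord('1') − ord('0') = 53
'z': a..z range, 26 + ord('z') − ord('a') = 51
'x': a..z range, 26 + ord('x') − ord('a') = 49
'F': A..Z range, ord('F') − ord('A') = 5
'5': 0..9 range, 52 + ord('5') − ord('0') = 57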